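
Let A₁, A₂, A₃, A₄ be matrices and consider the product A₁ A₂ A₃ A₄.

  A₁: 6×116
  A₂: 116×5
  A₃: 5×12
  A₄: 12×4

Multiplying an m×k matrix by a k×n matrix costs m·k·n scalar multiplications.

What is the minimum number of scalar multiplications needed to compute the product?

Adjacent pairs: A₁A₂ = 6·116·5 = 3480; A₂A₃ = 116·5·12 = 6960; A₃A₄ = 5·12·4 = 240.
Length 3: A₁..A₃: k=1: 0+6960+6·116·12=15312; k=2: 3480+0+6·5·12=3840 → min 3840 | A₂..A₄: k=2: 0+240+116·5·4=2560; k=3: 6960+0+116·12·4=12528 → min 2560.
Length 4: A₁..A₄: k=1: 0+2560+6·116·4=5344; k=2: 3480+240+6·5·4=3840; k=3: 3840+0+6·12·4=4128 → min 3840.
Optimal order: ((A₁ A₂) (A₃ A₄)) with cost 3840.

3840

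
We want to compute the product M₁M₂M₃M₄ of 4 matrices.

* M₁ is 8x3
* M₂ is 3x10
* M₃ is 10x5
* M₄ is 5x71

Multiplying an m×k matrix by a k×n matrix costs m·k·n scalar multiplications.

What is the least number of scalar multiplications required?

2919

Adjacent pairs: M₁M₂ = 8·3·10 = 240; M₂M₃ = 3·10·5 = 150; M₃M₄ = 10·5·71 = 3550.
Length 3: M₁..M₃: k=1: 0+150+8·3·5=270; k=2: 240+0+8·10·5=640 → min 270 | M₂..M₄: k=2: 0+3550+3·10·71=5680; k=3: 150+0+3·5·71=1215 → min 1215.
Length 4: M₁..M₄: k=1: 0+1215+8·3·71=2919; k=2: 240+3550+8·10·71=9470; k=3: 270+0+8·5·71=3110 → min 2919.
Optimal order: (M₁((M₂M₃)M₄)) with cost 2919.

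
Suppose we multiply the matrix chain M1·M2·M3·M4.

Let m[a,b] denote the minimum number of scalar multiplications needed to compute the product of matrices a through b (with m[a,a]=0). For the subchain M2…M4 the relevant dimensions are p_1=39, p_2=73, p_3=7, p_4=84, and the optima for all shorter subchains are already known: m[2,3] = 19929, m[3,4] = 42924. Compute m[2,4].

42861

m[2,4] = min over k∈[2,3] of m[2,k]+m[k+1,4]+p_{1}·p_k·p_{4}.
k=2: 0 + 42924 + 39·73·84 = 282072; k=3: 19929 + 0 + 39·7·84 = 42861.
Minimum: 42861 at k=3.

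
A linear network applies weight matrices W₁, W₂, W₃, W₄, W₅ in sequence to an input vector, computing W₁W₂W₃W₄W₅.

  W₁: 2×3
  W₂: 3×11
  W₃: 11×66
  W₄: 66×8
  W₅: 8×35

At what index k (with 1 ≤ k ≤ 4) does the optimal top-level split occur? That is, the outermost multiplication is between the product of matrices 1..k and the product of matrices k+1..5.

Adjacent pairs: W₁W₂ = 2·3·11 = 66; W₂W₃ = 3·11·66 = 2178; W₃W₄ = 11·66·8 = 5808; W₄W₅ = 66·8·35 = 18480.
Length 3: W₁..W₃: k=1: 0+2178+2·3·66=2574; k=2: 66+0+2·11·66=1518 → min 1518 | W₂..W₄: k=2: 0+5808+3·11·8=6072; k=3: 2178+0+3·66·8=3762 → min 3762 | W₃..W₅: k=3: 0+18480+11·66·35=43890; k=4: 5808+0+11·8·35=8888 → min 8888.
Length 4: W₁..W₄: k=1: 0+3762+2·3·8=3810; k=2: 66+5808+2·11·8=6050; k=3: 1518+0+2·66·8=2574 → min 2574 | W₂..W₅: k=2: 0+8888+3·11·35=10043; k=3: 2178+18480+3·66·35=27588; k=4: 3762+0+3·8·35=4602 → min 4602.
Top-level splits: k=1: (W₁..W₁)·(W₂..W₅) → 0+4602+2·3·35 = 4812; k=2: (W₁..W₂)·(W₃..W₅) → 66+8888+2·11·35 = 9724; k=3: (W₁..W₃)·(W₄..W₅) → 1518+18480+2·66·35 = 24618; k=4: (W₁..W₄)·(W₅..W₅) → 2574+0+2·8·35 = 3134.
Best split is after W₄, i.e. k = 4.

4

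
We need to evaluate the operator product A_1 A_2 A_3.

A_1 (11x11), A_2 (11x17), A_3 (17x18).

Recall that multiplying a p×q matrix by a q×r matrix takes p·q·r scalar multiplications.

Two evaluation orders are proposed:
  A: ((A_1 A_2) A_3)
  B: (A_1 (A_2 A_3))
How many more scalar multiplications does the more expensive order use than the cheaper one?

121

Order A = ((A_1 A_2) A_3): (A_1 A_2): 11×11 by 11×17 → 11×17, cost 11·11·17 = 2057; ((A_1 A_2) A_3): 11×17 by 17×18 → 11×18, cost 11·17·18 = 3366; cumulative 5423. Total 5423.
Order B = (A_1 (A_2 A_3)): (A_2 A_3): 11×17 by 17×18 → 11×18, cost 11·17·18 = 3366; (A_1 (A_2 A_3)): 11×11 by 11×18 → 11×18, cost 11·11·18 = 2178; cumulative 5544. Total 5544.
Difference: |5423 − 5544| = 121.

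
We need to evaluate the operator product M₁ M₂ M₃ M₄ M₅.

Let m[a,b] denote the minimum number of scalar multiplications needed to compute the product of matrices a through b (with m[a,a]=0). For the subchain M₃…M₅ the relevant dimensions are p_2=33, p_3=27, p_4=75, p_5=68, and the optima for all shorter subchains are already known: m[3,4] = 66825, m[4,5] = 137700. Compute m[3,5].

m[3,5] = min over k∈[3,4] of m[3,k]+m[k+1,5]+p_{2}·p_k·p_{5}.
k=3: 0 + 137700 + 33·27·68 = 198288; k=4: 66825 + 0 + 33·75·68 = 235125.
Minimum: 198288 at k=3.

198288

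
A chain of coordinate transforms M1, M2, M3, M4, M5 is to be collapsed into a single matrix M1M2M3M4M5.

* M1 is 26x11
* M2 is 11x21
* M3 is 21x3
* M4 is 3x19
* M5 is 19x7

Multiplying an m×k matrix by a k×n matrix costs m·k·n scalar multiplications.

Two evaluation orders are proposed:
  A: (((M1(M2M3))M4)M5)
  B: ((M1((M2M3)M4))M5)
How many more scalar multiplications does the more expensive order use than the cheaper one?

Order A = (((M1(M2M3))M4)M5): (M2M3): 11×21 by 21×3 → 11×3, cost 11·21·3 = 693; (M1(M2M3)): 26×11 by 11×3 → 26×3, cost 26·11·3 = 858; cumulative 1551; ((M1(M2M3))M4): 26×3 by 3×19 → 26×19, cost 26·3·19 = 1482; cumulative 3033; (((M1(M2M3))M4)M5): 26×19 by 19×7 → 26×7, cost 26·19·7 = 3458; cumulative 6491. Total 6491.
Order B = ((M1((M2M3)M4))M5): (M2M3): 11×21 by 21×3 → 11×3, cost 11·21·3 = 693; ((M2M3)M4): 11×3 by 3×19 → 11×19, cost 11·3·19 = 627; cumulative 1320; (M1((M2M3)M4)): 26×11 by 11×19 → 26×19, cost 26·11·19 = 5434; cumulative 6754; ((M1((M2M3)M4))M5): 26×19 by 19×7 → 26×7, cost 26·19·7 = 3458; cumulative 10212. Total 10212.
Difference: |6491 − 10212| = 3721.

3721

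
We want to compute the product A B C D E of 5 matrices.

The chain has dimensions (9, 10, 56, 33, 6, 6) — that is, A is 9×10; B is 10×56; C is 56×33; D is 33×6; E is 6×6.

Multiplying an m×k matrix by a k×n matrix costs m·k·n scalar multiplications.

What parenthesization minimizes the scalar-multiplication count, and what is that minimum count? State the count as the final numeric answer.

Adjacent pairs: AB = 9·10·56 = 5040; BC = 10·56·33 = 18480; CD = 56·33·6 = 11088; DE = 33·6·6 = 1188.
Length 3: A..C: k=1: 0+18480+9·10·33=21450; k=2: 5040+0+9·56·33=21672 → min 21450 | B..D: k=2: 0+11088+10·56·6=14448; k=3: 18480+0+10·33·6=20460 → min 14448 | C..E: k=3: 0+1188+56·33·6=12276; k=4: 11088+0+56·6·6=13104 → min 12276.
Length 4: A..D: k=1: 0+14448+9·10·6=14988; k=2: 5040+11088+9·56·6=19152; k=3: 21450+0+9·33·6=23232 → min 14988 | B..E: k=2: 0+12276+10·56·6=15636; k=3: 18480+1188+10·33·6=21648; k=4: 14448+0+10·6·6=14808 → min 14808.
Length 5: A..E: k=1: 0+14808+9·10·6=15348; k=2: 5040+12276+9·56·6=20340; k=3: 21450+1188+9·33·6=24420; k=4: 14988+0+9·6·6=15312 → min 15312.
Optimal parenthesization: ((A (B (C D))) E) with cost 15312.

15312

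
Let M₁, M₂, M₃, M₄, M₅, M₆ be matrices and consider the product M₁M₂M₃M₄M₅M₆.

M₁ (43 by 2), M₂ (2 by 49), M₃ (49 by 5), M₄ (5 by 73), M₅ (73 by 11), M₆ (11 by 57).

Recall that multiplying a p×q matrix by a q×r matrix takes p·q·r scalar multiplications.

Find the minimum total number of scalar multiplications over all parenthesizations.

Adjacent pairs: M₁M₂ = 43·2·49 = 4214; M₂M₃ = 2·49·5 = 490; M₃M₄ = 49·5·73 = 17885; M₄M₅ = 5·73·11 = 4015; M₅M₆ = 73·11·57 = 45771.
Length 3: M₁..M₃: k=1: 0+490+43·2·5=920; k=2: 4214+0+43·49·5=14749 → min 920 | M₂..M₄: k=2: 0+17885+2·49·73=25039; k=3: 490+0+2·5·73=1220 → min 1220 | M₃..M₅: k=3: 0+4015+49·5·11=6710; k=4: 17885+0+49·73·11=57232 → min 6710 | M₄..M₆: k=4: 0+45771+5·73·57=66576; k=5: 4015+0+5·11·57=7150 → min 7150.
Length 4: M₁..M₄: k=1: 0+1220+43·2·73=7498; k=2: 4214+17885+43·49·73=175910; k=3: 920+0+43·5·73=16615 → min 7498 | M₂..M₅: k=2: 0+6710+2·49·11=7788; k=3: 490+4015+2·5·11=4615; k=4: 1220+0+2·73·11=2826 → min 2826 | M₃..M₆: k=3: 0+7150+49·5·57=21115; k=4: 17885+45771+49·73·57=267545; k=5: 6710+0+49·11·57=37433 → min 21115.
Length 5: M₁..M₅: k=1: 0+2826+43·2·11=3772; k=2: 4214+6710+43·49·11=34101; k=3: 920+4015+43·5·11=7300; k=4: 7498+0+43·73·11=42027 → min 3772 | M₂..M₆: k=2: 0+21115+2·49·57=26701; k=3: 490+7150+2·5·57=8210; k=4: 1220+45771+2·73·57=55313; k=5: 2826+0+2·11·57=4080 → min 4080.
Length 6: M₁..M₆: k=1: 0+4080+43·2·57=8982; k=2: 4214+21115+43·49·57=145428; k=3: 920+7150+43·5·57=20325; k=4: 7498+45771+43·73·57=232192; k=5: 3772+0+43·11·57=30733 → min 8982.
Optimal order: (M₁((((M₂M₃)M₄)M₅)M₆)) with cost 8982.

8982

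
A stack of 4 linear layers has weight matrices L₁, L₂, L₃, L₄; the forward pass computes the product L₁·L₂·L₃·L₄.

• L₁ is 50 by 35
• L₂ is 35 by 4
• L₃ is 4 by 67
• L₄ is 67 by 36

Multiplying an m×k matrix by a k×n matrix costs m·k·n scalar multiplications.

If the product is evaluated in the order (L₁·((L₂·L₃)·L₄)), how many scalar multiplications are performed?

(L₂·L₃): 35×4 by 4×67 → 35×67, cost 35·4·67 = 9380
((L₂·L₃)·L₄): 35×67 by 67×36 → 35×36, cost 35·67·36 = 84420; cumulative 93800
(L₁·((L₂·L₃)·L₄)): 50×35 by 35×36 → 50×36, cost 50·35·36 = 63000; cumulative 156800
Total: 156800 scalar multiplications.

156800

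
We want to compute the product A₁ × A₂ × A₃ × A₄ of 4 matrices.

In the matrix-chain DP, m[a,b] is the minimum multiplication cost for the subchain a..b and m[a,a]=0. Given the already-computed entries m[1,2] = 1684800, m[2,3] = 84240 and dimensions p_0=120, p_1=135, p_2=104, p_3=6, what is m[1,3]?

m[1,3] = min over k∈[1,2] of m[1,k]+m[k+1,3]+p_{0}·p_k·p_{3}.
k=1: 0 + 84240 + 120·135·6 = 181440; k=2: 1684800 + 0 + 120·104·6 = 1759680.
Minimum: 181440 at k=1.

181440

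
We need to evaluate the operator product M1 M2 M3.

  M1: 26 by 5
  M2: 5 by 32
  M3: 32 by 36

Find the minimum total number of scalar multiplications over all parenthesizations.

Order (M1 (M2 M3)): (M2 M3): 5×32 by 32×36 → 5×36, cost 5·32·36 = 5760; (M1 (M2 M3)): 26×5 by 5×36 → 26×36, cost 26·5·36 = 4680; cumulative 10440. Total 10440.
Order ((M1 M2) M3): (M1 M2): 26×5 by 5×32 → 26×32, cost 26·5·32 = 4160; ((M1 M2) M3): 26×32 by 32×36 → 26×36, cost 26·32·36 = 29952; cumulative 34112. Total 34112.
Minimum: 10440.

10440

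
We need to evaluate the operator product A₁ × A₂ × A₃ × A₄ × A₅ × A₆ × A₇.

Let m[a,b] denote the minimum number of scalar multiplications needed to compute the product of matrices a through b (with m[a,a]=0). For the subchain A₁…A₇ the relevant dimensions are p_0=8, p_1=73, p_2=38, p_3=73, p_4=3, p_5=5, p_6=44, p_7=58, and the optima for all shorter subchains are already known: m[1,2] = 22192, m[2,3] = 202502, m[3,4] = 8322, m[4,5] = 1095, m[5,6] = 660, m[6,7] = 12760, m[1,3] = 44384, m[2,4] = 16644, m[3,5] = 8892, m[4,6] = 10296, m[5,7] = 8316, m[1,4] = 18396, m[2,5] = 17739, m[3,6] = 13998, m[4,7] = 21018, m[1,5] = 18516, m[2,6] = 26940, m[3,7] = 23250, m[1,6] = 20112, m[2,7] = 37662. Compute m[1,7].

m[1,7] = min over k∈[1,6] of m[1,k]+m[k+1,7]+p_{0}·p_k·p_{7}.
k=1: 0 + 37662 + 8·73·58 = 71534; k=2: 22192 + 23250 + 8·38·58 = 63074; k=3: 44384 + 21018 + 8·73·58 = 99274; k=4: 18396 + 8316 + 8·3·58 = 28104; k=5: 18516 + 12760 + 8·5·58 = 33596; k=6: 20112 + 0 + 8·44·58 = 40528.
Minimum: 28104 at k=4.

28104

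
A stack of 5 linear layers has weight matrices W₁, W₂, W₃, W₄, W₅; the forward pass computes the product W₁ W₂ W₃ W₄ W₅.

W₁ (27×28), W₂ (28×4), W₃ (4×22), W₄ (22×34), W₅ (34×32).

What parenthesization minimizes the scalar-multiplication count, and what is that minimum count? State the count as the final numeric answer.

13824

Adjacent pairs: W₁W₂ = 27·28·4 = 3024; W₂W₃ = 28·4·22 = 2464; W₃W₄ = 4·22·34 = 2992; W₄W₅ = 22·34·32 = 23936.
Length 3: W₁..W₃: k=1: 0+2464+27·28·22=19096; k=2: 3024+0+27·4·22=5400 → min 5400 | W₂..W₄: k=2: 0+2992+28·4·34=6800; k=3: 2464+0+28·22·34=23408 → min 6800 | W₃..W₅: k=3: 0+23936+4·22·32=26752; k=4: 2992+0+4·34·32=7344 → min 7344.
Length 4: W₁..W₄: k=1: 0+6800+27·28·34=32504; k=2: 3024+2992+27·4·34=9688; k=3: 5400+0+27·22·34=25596 → min 9688 | W₂..W₅: k=2: 0+7344+28·4·32=10928; k=3: 2464+23936+28·22·32=46112; k=4: 6800+0+28·34·32=37264 → min 10928.
Length 5: W₁..W₅: k=1: 0+10928+27·28·32=35120; k=2: 3024+7344+27·4·32=13824; k=3: 5400+23936+27·22·32=48344; k=4: 9688+0+27·34·32=39064 → min 13824.
Optimal parenthesization: ((W₁ W₂) ((W₃ W₄) W₅)) with cost 13824.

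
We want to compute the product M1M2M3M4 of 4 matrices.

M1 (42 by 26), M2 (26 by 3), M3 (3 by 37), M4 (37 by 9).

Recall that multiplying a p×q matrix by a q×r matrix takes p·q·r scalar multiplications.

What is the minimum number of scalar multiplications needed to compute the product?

Adjacent pairs: M1M2 = 42·26·3 = 3276; M2M3 = 26·3·37 = 2886; M3M4 = 3·37·9 = 999.
Length 3: M1..M3: k=1: 0+2886+42·26·37=43290; k=2: 3276+0+42·3·37=7938 → min 7938 | M2..M4: k=2: 0+999+26·3·9=1701; k=3: 2886+0+26·37·9=11544 → min 1701.
Length 4: M1..M4: k=1: 0+1701+42·26·9=11529; k=2: 3276+999+42·3·9=5409; k=3: 7938+0+42·37·9=21924 → min 5409.
Optimal order: ((M1M2)(M3M4)) with cost 5409.

5409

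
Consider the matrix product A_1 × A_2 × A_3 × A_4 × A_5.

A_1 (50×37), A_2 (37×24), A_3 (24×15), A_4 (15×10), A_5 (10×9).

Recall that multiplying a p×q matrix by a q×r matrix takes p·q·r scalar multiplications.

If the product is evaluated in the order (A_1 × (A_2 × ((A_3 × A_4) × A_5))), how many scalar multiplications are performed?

30402

(A_3 × A_4): 24×15 by 15×10 → 24×10, cost 24·15·10 = 3600
((A_3 × A_4) × A_5): 24×10 by 10×9 → 24×9, cost 24·10·9 = 2160; cumulative 5760
(A_2 × ((A_3 × A_4) × A_5)): 37×24 by 24×9 → 37×9, cost 37·24·9 = 7992; cumulative 13752
(A_1 × (A_2 × ((A_3 × A_4) × A_5))): 50×37 by 37×9 → 50×9, cost 50·37·9 = 16650; cumulative 30402
Total: 30402 scalar multiplications.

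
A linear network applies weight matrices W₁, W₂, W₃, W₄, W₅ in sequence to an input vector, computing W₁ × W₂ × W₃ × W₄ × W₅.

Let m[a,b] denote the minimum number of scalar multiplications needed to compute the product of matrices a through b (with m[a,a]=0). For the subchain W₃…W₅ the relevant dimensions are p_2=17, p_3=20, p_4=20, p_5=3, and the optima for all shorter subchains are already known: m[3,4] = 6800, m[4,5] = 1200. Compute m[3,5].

2220

m[3,5] = min over k∈[3,4] of m[3,k]+m[k+1,5]+p_{2}·p_k·p_{5}.
k=3: 0 + 1200 + 17·20·3 = 2220; k=4: 6800 + 0 + 17·20·3 = 7820.
Minimum: 2220 at k=3.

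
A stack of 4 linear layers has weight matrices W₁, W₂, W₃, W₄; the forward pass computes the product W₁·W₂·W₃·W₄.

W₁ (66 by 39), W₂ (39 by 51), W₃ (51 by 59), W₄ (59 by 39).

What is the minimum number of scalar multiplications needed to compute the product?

Adjacent pairs: W₁W₂ = 66·39·51 = 131274; W₂W₃ = 39·51·59 = 117351; W₃W₄ = 51·59·39 = 117351.
Length 3: W₁..W₃: k=1: 0+117351+66·39·59=269217; k=2: 131274+0+66·51·59=329868 → min 269217 | W₂..W₄: k=2: 0+117351+39·51·39=194922; k=3: 117351+0+39·59·39=207090 → min 194922.
Length 4: W₁..W₄: k=1: 0+194922+66·39·39=295308; k=2: 131274+117351+66·51·39=379899; k=3: 269217+0+66·59·39=421083 → min 295308.
Optimal order: (W₁·(W₂·(W₃·W₄))) with cost 295308.

295308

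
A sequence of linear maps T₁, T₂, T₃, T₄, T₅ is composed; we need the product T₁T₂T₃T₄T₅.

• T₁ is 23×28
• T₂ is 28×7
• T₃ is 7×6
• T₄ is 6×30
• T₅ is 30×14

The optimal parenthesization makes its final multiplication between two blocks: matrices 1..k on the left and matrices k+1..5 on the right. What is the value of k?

3

Adjacent pairs: T₁T₂ = 23·28·7 = 4508; T₂T₃ = 28·7·6 = 1176; T₃T₄ = 7·6·30 = 1260; T₄T₅ = 6·30·14 = 2520.
Length 3: T₁..T₃: k=1: 0+1176+23·28·6=5040; k=2: 4508+0+23·7·6=5474 → min 5040 | T₂..T₄: k=2: 0+1260+28·7·30=7140; k=3: 1176+0+28·6·30=6216 → min 6216 | T₃..T₅: k=3: 0+2520+7·6·14=3108; k=4: 1260+0+7·30·14=4200 → min 3108.
Length 4: T₁..T₄: k=1: 0+6216+23·28·30=25536; k=2: 4508+1260+23·7·30=10598; k=3: 5040+0+23·6·30=9180 → min 9180 | T₂..T₅: k=2: 0+3108+28·7·14=5852; k=3: 1176+2520+28·6·14=6048; k=4: 6216+0+28·30·14=17976 → min 5852.
Top-level splits: k=1: (T₁..T₁)·(T₂..T₅) → 0+5852+23·28·14 = 14868; k=2: (T₁..T₂)·(T₃..T₅) → 4508+3108+23·7·14 = 9870; k=3: (T₁..T₃)·(T₄..T₅) → 5040+2520+23·6·14 = 9492; k=4: (T₁..T₄)·(T₅..T₅) → 9180+0+23·30·14 = 18840.
Best split is after T₃, i.e. k = 3.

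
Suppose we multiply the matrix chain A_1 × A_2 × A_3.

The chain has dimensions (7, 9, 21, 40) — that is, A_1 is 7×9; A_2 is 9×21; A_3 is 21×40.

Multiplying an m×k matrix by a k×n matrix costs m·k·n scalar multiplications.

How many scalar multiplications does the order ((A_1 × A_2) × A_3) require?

(A_1 × A_2): 7×9 by 9×21 → 7×21, cost 7·9·21 = 1323
((A_1 × A_2) × A_3): 7×21 by 21×40 → 7×40, cost 7·21·40 = 5880; cumulative 7203
Total: 7203 scalar multiplications.

7203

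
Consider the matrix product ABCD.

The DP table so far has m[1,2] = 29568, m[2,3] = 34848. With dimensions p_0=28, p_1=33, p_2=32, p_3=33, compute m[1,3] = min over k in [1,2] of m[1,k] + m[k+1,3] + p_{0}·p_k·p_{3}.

59136

m[1,3] = min over k∈[1,2] of m[1,k]+m[k+1,3]+p_{0}·p_k·p_{3}.
k=1: 0 + 34848 + 28·33·33 = 65340; k=2: 29568 + 0 + 28·32·33 = 59136.
Minimum: 59136 at k=2.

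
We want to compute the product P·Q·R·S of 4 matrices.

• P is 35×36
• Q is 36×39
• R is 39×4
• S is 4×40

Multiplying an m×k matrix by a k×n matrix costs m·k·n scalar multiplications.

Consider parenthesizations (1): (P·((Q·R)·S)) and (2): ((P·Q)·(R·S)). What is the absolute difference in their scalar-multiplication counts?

48204

Order (1) = (P·((Q·R)·S)): (Q·R): 36×39 by 39×4 → 36×4, cost 36·39·4 = 5616; ((Q·R)·S): 36×4 by 4×40 → 36×40, cost 36·4·40 = 5760; cumulative 11376; (P·((Q·R)·S)): 35×36 by 36×40 → 35×40, cost 35·36·40 = 50400; cumulative 61776. Total 61776.
Order (2) = ((P·Q)·(R·S)): (P·Q): 35×36 by 36×39 → 35×39, cost 35·36·39 = 49140; (R·S): 39×4 by 4×40 → 39×40, cost 39·4·40 = 6240; ((P·Q)·(R·S)): 35×39 by 39×40 → 35×40, cost 35·39·40 = 54600; cumulative 109980. Total 109980.
Difference: |61776 − 109980| = 48204.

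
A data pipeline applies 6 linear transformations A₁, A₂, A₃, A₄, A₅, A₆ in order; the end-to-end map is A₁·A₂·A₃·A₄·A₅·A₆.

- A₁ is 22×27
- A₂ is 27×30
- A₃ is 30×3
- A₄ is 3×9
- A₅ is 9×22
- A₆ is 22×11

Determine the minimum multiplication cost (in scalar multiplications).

6258

Adjacent pairs: A₁A₂ = 22·27·30 = 17820; A₂A₃ = 27·30·3 = 2430; A₃A₄ = 30·3·9 = 810; A₄A₅ = 3·9·22 = 594; A₅A₆ = 9·22·11 = 2178.
Length 3: A₁..A₃: k=1: 0+2430+22·27·3=4212; k=2: 17820+0+22·30·3=19800 → min 4212 | A₂..A₄: k=2: 0+810+27·30·9=8100; k=3: 2430+0+27·3·9=3159 → min 3159 | A₃..A₅: k=3: 0+594+30·3·22=2574; k=4: 810+0+30·9·22=6750 → min 2574 | A₄..A₆: k=4: 0+2178+3·9·11=2475; k=5: 594+0+3·22·11=1320 → min 1320.
Length 4: A₁..A₄: k=1: 0+3159+22·27·9=8505; k=2: 17820+810+22·30·9=24570; k=3: 4212+0+22·3·9=4806 → min 4806 | A₂..A₅: k=2: 0+2574+27·30·22=20394; k=3: 2430+594+27·3·22=4806; k=4: 3159+0+27·9·22=8505 → min 4806 | A₃..A₆: k=3: 0+1320+30·3·11=2310; k=4: 810+2178+30·9·11=5958; k=5: 2574+0+30·22·11=9834 → min 2310.
Length 5: A₁..A₅: k=1: 0+4806+22·27·22=17874; k=2: 17820+2574+22·30·22=34914; k=3: 4212+594+22·3·22=6258; k=4: 4806+0+22·9·22=9162 → min 6258 | A₂..A₆: k=2: 0+2310+27·30·11=11220; k=3: 2430+1320+27·3·11=4641; k=4: 3159+2178+27·9·11=8010; k=5: 4806+0+27·22·11=11340 → min 4641.
Length 6: A₁..A₆: k=1: 0+4641+22·27·11=11175; k=2: 17820+2310+22·30·11=27390; k=3: 4212+1320+22·3·11=6258; k=4: 4806+2178+22·9·11=9162; k=5: 6258+0+22·22·11=11582 → min 6258.
Optimal order: ((A₁·(A₂·A₃))·((A₄·A₅)·A₆)) with cost 6258.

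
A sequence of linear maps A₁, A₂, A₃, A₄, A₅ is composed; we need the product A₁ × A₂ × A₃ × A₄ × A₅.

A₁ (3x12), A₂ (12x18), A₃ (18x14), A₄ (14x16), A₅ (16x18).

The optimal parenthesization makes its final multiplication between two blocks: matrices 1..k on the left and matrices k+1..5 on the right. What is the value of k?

4

Adjacent pairs: A₁A₂ = 3·12·18 = 648; A₂A₃ = 12·18·14 = 3024; A₃A₄ = 18·14·16 = 4032; A₄A₅ = 14·16·18 = 4032.
Length 3: A₁..A₃: k=1: 0+3024+3·12·14=3528; k=2: 648+0+3·18·14=1404 → min 1404 | A₂..A₄: k=2: 0+4032+12·18·16=7488; k=3: 3024+0+12·14·16=5712 → min 5712 | A₃..A₅: k=3: 0+4032+18·14·18=8568; k=4: 4032+0+18·16·18=9216 → min 8568.
Length 4: A₁..A₄: k=1: 0+5712+3·12·16=6288; k=2: 648+4032+3·18·16=5544; k=3: 1404+0+3·14·16=2076 → min 2076 | A₂..A₅: k=2: 0+8568+12·18·18=12456; k=3: 3024+4032+12·14·18=10080; k=4: 5712+0+12·16·18=9168 → min 9168.
Top-level splits: k=1: (A₁..A₁)·(A₂..A₅) → 0+9168+3·12·18 = 9816; k=2: (A₁..A₂)·(A₃..A₅) → 648+8568+3·18·18 = 10188; k=3: (A₁..A₃)·(A₄..A₅) → 1404+4032+3·14·18 = 6192; k=4: (A₁..A₄)·(A₅..A₅) → 2076+0+3·16·18 = 2940.
Best split is after A₄, i.e. k = 4.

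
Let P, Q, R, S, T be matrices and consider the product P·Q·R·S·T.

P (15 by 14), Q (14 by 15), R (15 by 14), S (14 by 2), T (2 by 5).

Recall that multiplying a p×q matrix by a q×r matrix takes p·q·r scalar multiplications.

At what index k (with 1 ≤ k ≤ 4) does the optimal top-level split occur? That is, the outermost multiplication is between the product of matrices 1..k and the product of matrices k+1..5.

Adjacent pairs: PQ = 15·14·15 = 3150; QR = 14·15·14 = 2940; RS = 15·14·2 = 420; ST = 14·2·5 = 140.
Length 3: P..R: k=1: 0+2940+15·14·14=5880; k=2: 3150+0+15·15·14=6300 → min 5880 | Q..S: k=2: 0+420+14·15·2=840; k=3: 2940+0+14·14·2=3332 → min 840 | R..T: k=3: 0+140+15·14·5=1190; k=4: 420+0+15·2·5=570 → min 570.
Length 4: P..S: k=1: 0+840+15·14·2=1260; k=2: 3150+420+15·15·2=4020; k=3: 5880+0+15·14·2=6300 → min 1260 | Q..T: k=2: 0+570+14·15·5=1620; k=3: 2940+140+14·14·5=4060; k=4: 840+0+14·2·5=980 → min 980.
Top-level splits: k=1: (P..P)·(Q..T) → 0+980+15·14·5 = 2030; k=2: (P..Q)·(R..T) → 3150+570+15·15·5 = 4845; k=3: (P..R)·(S..T) → 5880+140+15·14·5 = 7070; k=4: (P..S)·(T..T) → 1260+0+15·2·5 = 1410.
Best split is after S, i.e. k = 4.

4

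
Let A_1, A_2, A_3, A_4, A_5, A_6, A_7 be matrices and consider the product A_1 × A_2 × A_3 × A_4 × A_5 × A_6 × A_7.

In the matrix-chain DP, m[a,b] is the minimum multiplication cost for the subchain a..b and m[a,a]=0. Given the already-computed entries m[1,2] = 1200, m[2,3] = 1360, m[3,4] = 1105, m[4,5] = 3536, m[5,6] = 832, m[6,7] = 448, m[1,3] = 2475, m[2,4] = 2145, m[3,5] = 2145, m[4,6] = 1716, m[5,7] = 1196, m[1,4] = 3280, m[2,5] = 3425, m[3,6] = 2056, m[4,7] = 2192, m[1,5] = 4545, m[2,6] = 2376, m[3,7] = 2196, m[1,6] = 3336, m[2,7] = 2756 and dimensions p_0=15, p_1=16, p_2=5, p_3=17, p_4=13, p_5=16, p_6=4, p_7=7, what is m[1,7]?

3756

m[1,7] = min over k∈[1,6] of m[1,k]+m[k+1,7]+p_{0}·p_k·p_{7}.
k=1: 0 + 2756 + 15·16·7 = 4436; k=2: 1200 + 2196 + 15·5·7 = 3921; k=3: 2475 + 2192 + 15·17·7 = 6452; k=4: 3280 + 1196 + 15·13·7 = 5841; k=5: 4545 + 448 + 15·16·7 = 6673; k=6: 3336 + 0 + 15·4·7 = 3756.
Minimum: 3756 at k=6.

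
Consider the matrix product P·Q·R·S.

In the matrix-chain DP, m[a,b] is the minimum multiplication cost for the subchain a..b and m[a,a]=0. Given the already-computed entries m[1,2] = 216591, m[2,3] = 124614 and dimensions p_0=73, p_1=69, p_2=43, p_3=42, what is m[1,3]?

336168

m[1,3] = min over k∈[1,2] of m[1,k]+m[k+1,3]+p_{0}·p_k·p_{3}.
k=1: 0 + 124614 + 73·69·42 = 336168; k=2: 216591 + 0 + 73·43·42 = 348429.
Minimum: 336168 at k=1.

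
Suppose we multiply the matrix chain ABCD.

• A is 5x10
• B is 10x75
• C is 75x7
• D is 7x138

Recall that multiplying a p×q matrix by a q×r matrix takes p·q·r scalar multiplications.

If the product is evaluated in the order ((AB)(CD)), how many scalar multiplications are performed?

127950

(AB): 5×10 by 10×75 → 5×75, cost 5·10·75 = 3750
(CD): 75×7 by 7×138 → 75×138, cost 75·7·138 = 72450
((AB)(CD)): 5×75 by 75×138 → 5×138, cost 5·75·138 = 51750; cumulative 127950
Total: 127950 scalar multiplications.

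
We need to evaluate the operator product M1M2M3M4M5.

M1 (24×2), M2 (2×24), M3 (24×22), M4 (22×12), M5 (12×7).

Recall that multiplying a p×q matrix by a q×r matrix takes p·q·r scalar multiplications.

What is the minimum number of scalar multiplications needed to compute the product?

2088

Adjacent pairs: M1M2 = 24·2·24 = 1152; M2M3 = 2·24·22 = 1056; M3M4 = 24·22·12 = 6336; M4M5 = 22·12·7 = 1848.
Length 3: M1..M3: k=1: 0+1056+24·2·22=2112; k=2: 1152+0+24·24·22=13824 → min 2112 | M2..M4: k=2: 0+6336+2·24·12=6912; k=3: 1056+0+2·22·12=1584 → min 1584 | M3..M5: k=3: 0+1848+24·22·7=5544; k=4: 6336+0+24·12·7=8352 → min 5544.
Length 4: M1..M4: k=1: 0+1584+24·2·12=2160; k=2: 1152+6336+24·24·12=14400; k=3: 2112+0+24·22·12=8448 → min 2160 | M2..M5: k=2: 0+5544+2·24·7=5880; k=3: 1056+1848+2·22·7=3212; k=4: 1584+0+2·12·7=1752 → min 1752.
Length 5: M1..M5: k=1: 0+1752+24·2·7=2088; k=2: 1152+5544+24·24·7=10728; k=3: 2112+1848+24·22·7=7656; k=4: 2160+0+24·12·7=4176 → min 2088.
Optimal order: (M1(((M2M3)M4)M5)) with cost 2088.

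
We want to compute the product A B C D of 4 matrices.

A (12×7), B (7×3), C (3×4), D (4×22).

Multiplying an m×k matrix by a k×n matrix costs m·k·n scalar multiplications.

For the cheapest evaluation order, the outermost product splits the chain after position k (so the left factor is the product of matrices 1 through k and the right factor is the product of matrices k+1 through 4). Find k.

Adjacent pairs: AB = 12·7·3 = 252; BC = 7·3·4 = 84; CD = 3·4·22 = 264.
Length 3: A..C: k=1: 0+84+12·7·4=420; k=2: 252+0+12·3·4=396 → min 396 | B..D: k=2: 0+264+7·3·22=726; k=3: 84+0+7·4·22=700 → min 700.
Top-level splits: k=1: (A..A)·(B..D) → 0+700+12·7·22 = 2548; k=2: (A..B)·(C..D) → 252+264+12·3·22 = 1308; k=3: (A..C)·(D..D) → 396+0+12·4·22 = 1452.
Best split is after B, i.e. k = 2.

2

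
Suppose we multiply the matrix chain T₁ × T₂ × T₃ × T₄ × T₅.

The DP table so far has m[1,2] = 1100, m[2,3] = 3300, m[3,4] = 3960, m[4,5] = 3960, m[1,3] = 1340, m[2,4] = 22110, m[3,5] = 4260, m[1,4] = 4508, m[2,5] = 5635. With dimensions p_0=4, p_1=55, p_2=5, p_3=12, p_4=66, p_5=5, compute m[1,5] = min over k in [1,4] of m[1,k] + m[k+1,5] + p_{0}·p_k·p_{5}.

5460

m[1,5] = min over k∈[1,4] of m[1,k]+m[k+1,5]+p_{0}·p_k·p_{5}.
k=1: 0 + 5635 + 4·55·5 = 6735; k=2: 1100 + 4260 + 4·5·5 = 5460; k=3: 1340 + 3960 + 4·12·5 = 5540; k=4: 4508 + 0 + 4·66·5 = 5828.
Minimum: 5460 at k=2.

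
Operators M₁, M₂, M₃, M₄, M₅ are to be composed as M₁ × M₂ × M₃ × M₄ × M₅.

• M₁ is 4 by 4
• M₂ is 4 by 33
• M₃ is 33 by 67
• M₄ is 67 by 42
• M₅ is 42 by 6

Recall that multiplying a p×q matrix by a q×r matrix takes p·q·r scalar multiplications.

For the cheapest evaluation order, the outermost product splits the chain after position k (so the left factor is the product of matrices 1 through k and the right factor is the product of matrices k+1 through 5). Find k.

Adjacent pairs: M₁M₂ = 4·4·33 = 528; M₂M₃ = 4·33·67 = 8844; M₃M₄ = 33·67·42 = 92862; M₄M₅ = 67·42·6 = 16884.
Length 3: M₁..M₃: k=1: 0+8844+4·4·67=9916; k=2: 528+0+4·33·67=9372 → min 9372 | M₂..M₄: k=2: 0+92862+4·33·42=98406; k=3: 8844+0+4·67·42=20100 → min 20100 | M₃..M₅: k=3: 0+16884+33·67·6=30150; k=4: 92862+0+33·42·6=101178 → min 30150.
Length 4: M₁..M₄: k=1: 0+20100+4·4·42=20772; k=2: 528+92862+4·33·42=98934; k=3: 9372+0+4·67·42=20628 → min 20628 | M₂..M₅: k=2: 0+30150+4·33·6=30942; k=3: 8844+16884+4·67·6=27336; k=4: 20100+0+4·42·6=21108 → min 21108.
Top-level splits: k=1: (M₁..M₁)·(M₂..M₅) → 0+21108+4·4·6 = 21204; k=2: (M₁..M₂)·(M₃..M₅) → 528+30150+4·33·6 = 31470; k=3: (M₁..M₃)·(M₄..M₅) → 9372+16884+4·67·6 = 27864; k=4: (M₁..M₄)·(M₅..M₅) → 20628+0+4·42·6 = 21636.
Best split is after M₁, i.e. k = 1.

1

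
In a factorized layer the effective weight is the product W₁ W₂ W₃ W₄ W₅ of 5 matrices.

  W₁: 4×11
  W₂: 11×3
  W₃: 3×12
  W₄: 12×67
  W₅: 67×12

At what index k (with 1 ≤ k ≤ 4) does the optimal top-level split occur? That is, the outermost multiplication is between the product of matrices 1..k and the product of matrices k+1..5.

Adjacent pairs: W₁W₂ = 4·11·3 = 132; W₂W₃ = 11·3·12 = 396; W₃W₄ = 3·12·67 = 2412; W₄W₅ = 12·67·12 = 9648.
Length 3: W₁..W₃: k=1: 0+396+4·11·12=924; k=2: 132+0+4·3·12=276 → min 276 | W₂..W₄: k=2: 0+2412+11·3·67=4623; k=3: 396+0+11·12·67=9240 → min 4623 | W₃..W₅: k=3: 0+9648+3·12·12=10080; k=4: 2412+0+3·67·12=4824 → min 4824.
Length 4: W₁..W₄: k=1: 0+4623+4·11·67=7571; k=2: 132+2412+4·3·67=3348; k=3: 276+0+4·12·67=3492 → min 3348 | W₂..W₅: k=2: 0+4824+11·3·12=5220; k=3: 396+9648+11·12·12=11628; k=4: 4623+0+11·67·12=13467 → min 5220.
Top-level splits: k=1: (W₁..W₁)·(W₂..W₅) → 0+5220+4·11·12 = 5748; k=2: (W₁..W₂)·(W₃..W₅) → 132+4824+4·3·12 = 5100; k=3: (W₁..W₃)·(W₄..W₅) → 276+9648+4·12·12 = 10500; k=4: (W₁..W₄)·(W₅..W₅) → 3348+0+4·67·12 = 6564.
Best split is after W₂, i.e. k = 2.

2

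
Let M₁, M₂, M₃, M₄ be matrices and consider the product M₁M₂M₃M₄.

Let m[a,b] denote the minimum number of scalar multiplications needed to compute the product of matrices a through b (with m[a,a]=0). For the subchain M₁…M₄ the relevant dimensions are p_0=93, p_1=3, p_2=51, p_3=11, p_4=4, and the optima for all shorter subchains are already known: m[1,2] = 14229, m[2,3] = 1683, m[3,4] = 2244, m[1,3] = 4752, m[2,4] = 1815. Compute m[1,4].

2931

m[1,4] = min over k∈[1,3] of m[1,k]+m[k+1,4]+p_{0}·p_k·p_{4}.
k=1: 0 + 1815 + 93·3·4 = 2931; k=2: 14229 + 2244 + 93·51·4 = 35445; k=3: 4752 + 0 + 93·11·4 = 8844.
Minimum: 2931 at k=1.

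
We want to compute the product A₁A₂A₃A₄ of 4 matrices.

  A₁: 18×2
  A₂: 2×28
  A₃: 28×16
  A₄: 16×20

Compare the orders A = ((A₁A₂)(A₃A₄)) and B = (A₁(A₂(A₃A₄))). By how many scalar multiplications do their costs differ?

9248

Order A = ((A₁A₂)(A₃A₄)): (A₁A₂): 18×2 by 2×28 → 18×28, cost 18·2·28 = 1008; (A₃A₄): 28×16 by 16×20 → 28×20, cost 28·16·20 = 8960; ((A₁A₂)(A₃A₄)): 18×28 by 28×20 → 18×20, cost 18·28·20 = 10080; cumulative 20048. Total 20048.
Order B = (A₁(A₂(A₃A₄))): (A₃A₄): 28×16 by 16×20 → 28×20, cost 28·16·20 = 8960; (A₂(A₃A₄)): 2×28 by 28×20 → 2×20, cost 2·28·20 = 1120; cumulative 10080; (A₁(A₂(A₃A₄))): 18×2 by 2×20 → 18×20, cost 18·2·20 = 720; cumulative 10800. Total 10800.
Difference: |20048 − 10800| = 9248.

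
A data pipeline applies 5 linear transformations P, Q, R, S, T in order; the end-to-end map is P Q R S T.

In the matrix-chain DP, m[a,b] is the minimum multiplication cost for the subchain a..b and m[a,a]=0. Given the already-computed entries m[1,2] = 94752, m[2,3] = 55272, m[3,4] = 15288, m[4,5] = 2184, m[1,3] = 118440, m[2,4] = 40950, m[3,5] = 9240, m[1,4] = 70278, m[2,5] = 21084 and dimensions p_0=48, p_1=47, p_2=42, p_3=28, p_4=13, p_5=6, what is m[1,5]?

34620

m[1,5] = min over k∈[1,4] of m[1,k]+m[k+1,5]+p_{0}·p_k·p_{5}.
k=1: 0 + 21084 + 48·47·6 = 34620; k=2: 94752 + 9240 + 48·42·6 = 116088; k=3: 118440 + 2184 + 48·28·6 = 128688; k=4: 70278 + 0 + 48·13·6 = 74022.
Minimum: 34620 at k=1.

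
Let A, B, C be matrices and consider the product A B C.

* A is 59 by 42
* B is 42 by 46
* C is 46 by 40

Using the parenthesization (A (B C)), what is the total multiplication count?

176400

(B C): 42×46 by 46×40 → 42×40, cost 42·46·40 = 77280
(A (B C)): 59×42 by 42×40 → 59×40, cost 59·42·40 = 99120; cumulative 176400
Total: 176400 scalar multiplications.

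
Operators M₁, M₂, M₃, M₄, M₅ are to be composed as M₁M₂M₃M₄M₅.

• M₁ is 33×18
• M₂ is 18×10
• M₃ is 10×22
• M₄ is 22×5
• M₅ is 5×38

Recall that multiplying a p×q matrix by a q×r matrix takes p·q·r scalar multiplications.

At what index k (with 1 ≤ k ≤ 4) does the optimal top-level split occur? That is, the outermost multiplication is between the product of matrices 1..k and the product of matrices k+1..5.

Adjacent pairs: M₁M₂ = 33·18·10 = 5940; M₂M₃ = 18·10·22 = 3960; M₃M₄ = 10·22·5 = 1100; M₄M₅ = 22·5·38 = 4180.
Length 3: M₁..M₃: k=1: 0+3960+33·18·22=17028; k=2: 5940+0+33·10·22=13200 → min 13200 | M₂..M₄: k=2: 0+1100+18·10·5=2000; k=3: 3960+0+18·22·5=5940 → min 2000 | M₃..M₅: k=3: 0+4180+10·22·38=12540; k=4: 1100+0+10·5·38=3000 → min 3000.
Length 4: M₁..M₄: k=1: 0+2000+33·18·5=4970; k=2: 5940+1100+33·10·5=8690; k=3: 13200+0+33·22·5=16830 → min 4970 | M₂..M₅: k=2: 0+3000+18·10·38=9840; k=3: 3960+4180+18·22·38=23188; k=4: 2000+0+18·5·38=5420 → min 5420.
Top-level splits: k=1: (M₁..M₁)·(M₂..M₅) → 0+5420+33·18·38 = 27992; k=2: (M₁..M₂)·(M₃..M₅) → 5940+3000+33·10·38 = 21480; k=3: (M₁..M₃)·(M₄..M₅) → 13200+4180+33·22·38 = 44968; k=4: (M₁..M₄)·(M₅..M₅) → 4970+0+33·5·38 = 11240.
Best split is after M₄, i.e. k = 4.

4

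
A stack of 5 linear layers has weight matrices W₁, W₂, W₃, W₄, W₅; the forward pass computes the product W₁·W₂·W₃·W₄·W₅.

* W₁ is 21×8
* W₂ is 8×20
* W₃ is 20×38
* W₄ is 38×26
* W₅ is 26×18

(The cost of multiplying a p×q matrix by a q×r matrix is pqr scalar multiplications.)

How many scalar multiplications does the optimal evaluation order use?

Adjacent pairs: W₁W₂ = 21·8·20 = 3360; W₂W₃ = 8·20·38 = 6080; W₃W₄ = 20·38·26 = 19760; W₄W₅ = 38·26·18 = 17784.
Length 3: W₁..W₃: k=1: 0+6080+21·8·38=12464; k=2: 3360+0+21·20·38=19320 → min 12464 | W₂..W₄: k=2: 0+19760+8·20·26=23920; k=3: 6080+0+8·38·26=13984 → min 13984 | W₃..W₅: k=3: 0+17784+20·38·18=31464; k=4: 19760+0+20·26·18=29120 → min 29120.
Length 4: W₁..W₄: k=1: 0+13984+21·8·26=18352; k=2: 3360+19760+21·20·26=34040; k=3: 12464+0+21·38·26=33212 → min 18352 | W₂..W₅: k=2: 0+29120+8·20·18=32000; k=3: 6080+17784+8·38·18=29336; k=4: 13984+0+8·26·18=17728 → min 17728.
Length 5: W₁..W₅: k=1: 0+17728+21·8·18=20752; k=2: 3360+29120+21·20·18=40040; k=3: 12464+17784+21·38·18=44612; k=4: 18352+0+21·26·18=28180 → min 20752.
Optimal order: (W₁·(((W₂·W₃)·W₄)·W₅)) with cost 20752.

20752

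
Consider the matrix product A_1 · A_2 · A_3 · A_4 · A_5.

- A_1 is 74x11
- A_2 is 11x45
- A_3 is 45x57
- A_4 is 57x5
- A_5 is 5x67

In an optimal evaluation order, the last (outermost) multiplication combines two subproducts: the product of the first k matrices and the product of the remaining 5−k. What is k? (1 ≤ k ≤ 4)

4

Adjacent pairs: A_1A_2 = 74·11·45 = 36630; A_2A_3 = 11·45·57 = 28215; A_3A_4 = 45·57·5 = 12825; A_4A_5 = 57·5·67 = 19095.
Length 3: A_1..A_3: k=1: 0+28215+74·11·57=74613; k=2: 36630+0+74·45·57=226440 → min 74613 | A_2..A_4: k=2: 0+12825+11·45·5=15300; k=3: 28215+0+11·57·5=31350 → min 15300 | A_3..A_5: k=3: 0+19095+45·57·67=190950; k=4: 12825+0+45·5·67=27900 → min 27900.
Length 4: A_1..A_4: k=1: 0+15300+74·11·5=19370; k=2: 36630+12825+74·45·5=66105; k=3: 74613+0+74·57·5=95703 → min 19370 | A_2..A_5: k=2: 0+27900+11·45·67=61065; k=3: 28215+19095+11·57·67=89319; k=4: 15300+0+11·5·67=18985 → min 18985.
Top-level splits: k=1: (A_1..A_1)·(A_2..A_5) → 0+18985+74·11·67 = 73523; k=2: (A_1..A_2)·(A_3..A_5) → 36630+27900+74·45·67 = 287640; k=3: (A_1..A_3)·(A_4..A_5) → 74613+19095+74·57·67 = 376314; k=4: (A_1..A_4)·(A_5..A_5) → 19370+0+74·5·67 = 44160.
Best split is after A_4, i.e. k = 4.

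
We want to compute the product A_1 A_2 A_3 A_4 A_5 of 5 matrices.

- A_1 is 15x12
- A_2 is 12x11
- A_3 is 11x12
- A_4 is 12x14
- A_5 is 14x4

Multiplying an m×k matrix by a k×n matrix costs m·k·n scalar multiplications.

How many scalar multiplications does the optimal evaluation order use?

2448

Adjacent pairs: A_1A_2 = 15·12·11 = 1980; A_2A_3 = 12·11·12 = 1584; A_3A_4 = 11·12·14 = 1848; A_4A_5 = 12·14·4 = 672.
Length 3: A_1..A_3: k=1: 0+1584+15·12·12=3744; k=2: 1980+0+15·11·12=3960 → min 3744 | A_2..A_4: k=2: 0+1848+12·11·14=3696; k=3: 1584+0+12·12·14=3600 → min 3600 | A_3..A_5: k=3: 0+672+11·12·4=1200; k=4: 1848+0+11·14·4=2464 → min 1200.
Length 4: A_1..A_4: k=1: 0+3600+15·12·14=6120; k=2: 1980+1848+15·11·14=6138; k=3: 3744+0+15·12·14=6264 → min 6120 | A_2..A_5: k=2: 0+1200+12·11·4=1728; k=3: 1584+672+12·12·4=2832; k=4: 3600+0+12·14·4=4272 → min 1728.
Length 5: A_1..A_5: k=1: 0+1728+15·12·4=2448; k=2: 1980+1200+15·11·4=3840; k=3: 3744+672+15·12·4=5136; k=4: 6120+0+15·14·4=6960 → min 2448.
Optimal order: (A_1 (A_2 (A_3 (A_4 A_5)))) with cost 2448.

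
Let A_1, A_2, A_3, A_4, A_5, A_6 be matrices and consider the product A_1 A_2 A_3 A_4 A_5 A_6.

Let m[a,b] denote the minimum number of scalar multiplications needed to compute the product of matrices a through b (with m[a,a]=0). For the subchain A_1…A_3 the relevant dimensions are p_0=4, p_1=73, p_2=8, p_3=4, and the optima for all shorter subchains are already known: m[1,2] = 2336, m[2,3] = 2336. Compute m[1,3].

m[1,3] = min over k∈[1,2] of m[1,k]+m[k+1,3]+p_{0}·p_k·p_{3}.
k=1: 0 + 2336 + 4·73·4 = 3504; k=2: 2336 + 0 + 4·8·4 = 2464.
Minimum: 2464 at k=2.

2464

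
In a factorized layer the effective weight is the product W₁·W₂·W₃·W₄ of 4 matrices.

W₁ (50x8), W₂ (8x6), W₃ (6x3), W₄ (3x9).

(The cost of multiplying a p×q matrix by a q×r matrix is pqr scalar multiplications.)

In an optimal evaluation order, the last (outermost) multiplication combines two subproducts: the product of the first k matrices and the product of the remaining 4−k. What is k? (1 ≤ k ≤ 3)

Adjacent pairs: W₁W₂ = 50·8·6 = 2400; W₂W₃ = 8·6·3 = 144; W₃W₄ = 6·3·9 = 162.
Length 3: W₁..W₃: k=1: 0+144+50·8·3=1344; k=2: 2400+0+50·6·3=3300 → min 1344 | W₂..W₄: k=2: 0+162+8·6·9=594; k=3: 144+0+8·3·9=360 → min 360.
Top-level splits: k=1: (W₁..W₁)·(W₂..W₄) → 0+360+50·8·9 = 3960; k=2: (W₁..W₂)·(W₃..W₄) → 2400+162+50·6·9 = 5262; k=3: (W₁..W₃)·(W₄..W₄) → 1344+0+50·3·9 = 2694.
Best split is after W₃, i.e. k = 3.

3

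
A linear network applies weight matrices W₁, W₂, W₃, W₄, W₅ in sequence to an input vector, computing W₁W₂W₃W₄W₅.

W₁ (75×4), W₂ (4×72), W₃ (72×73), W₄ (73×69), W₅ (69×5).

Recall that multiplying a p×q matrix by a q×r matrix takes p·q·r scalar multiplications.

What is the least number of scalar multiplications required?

Adjacent pairs: W₁W₂ = 75·4·72 = 21600; W₂W₃ = 4·72·73 = 21024; W₃W₄ = 72·73·69 = 362664; W₄W₅ = 73·69·5 = 25185.
Length 3: W₁..W₃: k=1: 0+21024+75·4·73=42924; k=2: 21600+0+75·72·73=415800 → min 42924 | W₂..W₄: k=2: 0+362664+4·72·69=382536; k=3: 21024+0+4·73·69=41172 → min 41172 | W₃..W₅: k=3: 0+25185+72·73·5=51465; k=4: 362664+0+72·69·5=387504 → min 51465.
Length 4: W₁..W₄: k=1: 0+41172+75·4·69=61872; k=2: 21600+362664+75·72·69=756864; k=3: 42924+0+75·73·69=420699 → min 61872 | W₂..W₅: k=2: 0+51465+4·72·5=52905; k=3: 21024+25185+4·73·5=47669; k=4: 41172+0+4·69·5=42552 → min 42552.
Length 5: W₁..W₅: k=1: 0+42552+75·4·5=44052; k=2: 21600+51465+75·72·5=100065; k=3: 42924+25185+75·73·5=95484; k=4: 61872+0+75·69·5=87747 → min 44052.
Optimal order: (W₁(((W₂W₃)W₄)W₅)) with cost 44052.

44052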